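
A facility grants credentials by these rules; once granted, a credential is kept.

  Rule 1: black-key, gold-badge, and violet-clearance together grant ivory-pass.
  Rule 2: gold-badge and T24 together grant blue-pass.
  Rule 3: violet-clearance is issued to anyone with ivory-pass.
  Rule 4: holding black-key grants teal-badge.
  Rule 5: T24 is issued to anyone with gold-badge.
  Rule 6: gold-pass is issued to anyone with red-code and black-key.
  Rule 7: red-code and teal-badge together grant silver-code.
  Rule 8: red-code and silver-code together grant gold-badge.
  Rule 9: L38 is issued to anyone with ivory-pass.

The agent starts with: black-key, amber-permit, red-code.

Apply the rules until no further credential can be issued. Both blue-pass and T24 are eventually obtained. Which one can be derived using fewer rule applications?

T24

T24: Holding black-key grants teal-badge (Rule 4). Holding red-code and teal-badge grants silver-code (Rule 7). Holding red-code and silver-code grants gold-badge (Rule 8). Holding gold-badge grants T24 (Rule 5). [4 rule applications]
blue-pass: Holding black-key grants teal-badge (Rule 4). Holding red-code and teal-badge grants silver-code (Rule 7). Holding red-code and silver-code grants gold-badge (Rule 8). Holding gold-badge grants T24 (Rule 5). Holding gold-badge and T24 grants blue-pass (Rule 2). [5 rule applications]
T24 needs fewer.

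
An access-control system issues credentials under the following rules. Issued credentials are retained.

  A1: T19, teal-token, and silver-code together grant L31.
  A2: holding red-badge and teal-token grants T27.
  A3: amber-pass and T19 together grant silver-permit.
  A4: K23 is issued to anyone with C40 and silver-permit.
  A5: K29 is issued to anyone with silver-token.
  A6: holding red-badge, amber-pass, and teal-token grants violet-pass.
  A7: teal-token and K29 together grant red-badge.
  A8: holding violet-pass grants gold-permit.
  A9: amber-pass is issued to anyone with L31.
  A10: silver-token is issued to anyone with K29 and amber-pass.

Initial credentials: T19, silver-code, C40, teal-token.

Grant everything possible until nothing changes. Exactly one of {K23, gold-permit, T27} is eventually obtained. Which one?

K23

Holding T19, teal-token, and silver-code grants L31 (A1).
Holding L31 grants amber-pass (A9).
Holding amber-pass and T19 grants silver-permit (A3).
Holding C40 and silver-permit grants K23 (A4).
gold-permit would need violet-pass (A8), but violet-pass is never granted. T27 would need red-badge and teal-token (A2), but red-badge is never granted.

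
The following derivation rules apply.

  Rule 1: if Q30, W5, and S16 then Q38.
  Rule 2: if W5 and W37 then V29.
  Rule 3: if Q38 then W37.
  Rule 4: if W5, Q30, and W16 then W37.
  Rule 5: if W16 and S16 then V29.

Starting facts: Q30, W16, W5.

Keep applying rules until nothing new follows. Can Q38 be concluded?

Q38 would need Q30, W5, and S16 (Rule 1), but S16 is never established.

No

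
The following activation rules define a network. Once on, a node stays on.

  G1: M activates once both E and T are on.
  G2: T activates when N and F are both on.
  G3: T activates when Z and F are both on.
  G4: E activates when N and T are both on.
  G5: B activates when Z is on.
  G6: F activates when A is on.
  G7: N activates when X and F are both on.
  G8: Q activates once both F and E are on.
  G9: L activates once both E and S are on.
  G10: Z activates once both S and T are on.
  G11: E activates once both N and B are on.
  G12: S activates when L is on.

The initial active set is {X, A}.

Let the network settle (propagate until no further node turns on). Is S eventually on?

S would need L (G12), but L never turns on.

No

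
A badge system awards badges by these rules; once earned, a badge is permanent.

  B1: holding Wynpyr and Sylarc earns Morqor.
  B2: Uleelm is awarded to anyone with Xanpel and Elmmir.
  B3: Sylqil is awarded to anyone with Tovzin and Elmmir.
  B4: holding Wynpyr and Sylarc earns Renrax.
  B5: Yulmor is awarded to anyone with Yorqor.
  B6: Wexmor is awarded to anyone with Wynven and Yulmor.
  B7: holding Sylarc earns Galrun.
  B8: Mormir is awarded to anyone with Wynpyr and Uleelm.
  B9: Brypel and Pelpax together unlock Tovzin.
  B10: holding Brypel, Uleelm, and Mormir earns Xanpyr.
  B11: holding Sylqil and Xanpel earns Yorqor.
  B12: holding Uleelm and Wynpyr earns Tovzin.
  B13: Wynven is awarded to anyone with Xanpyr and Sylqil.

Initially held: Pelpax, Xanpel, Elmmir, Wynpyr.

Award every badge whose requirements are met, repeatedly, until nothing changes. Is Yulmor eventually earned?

With Xanpel and Elmmir, Uleelm is earned (B2).
With Uleelm and Wynpyr, Tovzin is earned (B12).
With Tovzin and Elmmir, Sylqil is earned (B3).
With Sylqil and Xanpel, Yorqor is earned (B11).
With Yorqor, Yulmor is earned (B5).

Yes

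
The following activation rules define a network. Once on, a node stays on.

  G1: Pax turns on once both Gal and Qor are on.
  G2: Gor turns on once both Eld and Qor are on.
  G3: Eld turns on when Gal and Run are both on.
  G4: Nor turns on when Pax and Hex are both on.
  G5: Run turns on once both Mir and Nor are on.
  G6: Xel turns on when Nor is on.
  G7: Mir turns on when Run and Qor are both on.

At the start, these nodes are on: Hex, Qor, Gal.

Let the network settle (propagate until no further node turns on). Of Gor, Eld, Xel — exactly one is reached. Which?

Xel

G1: Gal and Qor on → Pax on.
Pax and Hex are on, so Nor turns on (G4).
Nor is on, so Xel turns on (G6).
Eld would need Gal and Run (G3), but Run never turns on. Gor would need Eld and Qor (G2), but Eld never turns on.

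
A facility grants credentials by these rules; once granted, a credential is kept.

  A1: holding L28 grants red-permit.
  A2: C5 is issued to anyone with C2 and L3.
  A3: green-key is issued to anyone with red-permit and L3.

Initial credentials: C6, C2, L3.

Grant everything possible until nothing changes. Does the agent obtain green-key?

green-key would need red-permit and L3 (A3), but red-permit is never granted.

No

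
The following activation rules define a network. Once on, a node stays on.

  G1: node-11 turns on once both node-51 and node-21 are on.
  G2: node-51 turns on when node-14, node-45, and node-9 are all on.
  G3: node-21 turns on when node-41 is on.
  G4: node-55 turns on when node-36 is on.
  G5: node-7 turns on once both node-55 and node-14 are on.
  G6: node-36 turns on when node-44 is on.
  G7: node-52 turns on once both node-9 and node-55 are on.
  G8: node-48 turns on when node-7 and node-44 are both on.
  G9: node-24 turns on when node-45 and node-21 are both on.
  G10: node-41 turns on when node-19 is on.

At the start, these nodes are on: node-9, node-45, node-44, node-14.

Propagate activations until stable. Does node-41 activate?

No

node-41 would need node-19 (G10), but node-19 never turns on.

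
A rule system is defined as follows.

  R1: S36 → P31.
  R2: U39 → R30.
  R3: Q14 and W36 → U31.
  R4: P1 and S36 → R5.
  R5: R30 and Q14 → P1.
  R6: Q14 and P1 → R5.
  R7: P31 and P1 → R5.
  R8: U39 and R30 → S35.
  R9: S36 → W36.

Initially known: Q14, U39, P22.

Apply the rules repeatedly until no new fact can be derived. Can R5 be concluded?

Yes

From U39, R2 gives R30.
R30 and Q14 hold, so P1 follows (R5).
Q14 and P1 hold, so R5 follows (R6).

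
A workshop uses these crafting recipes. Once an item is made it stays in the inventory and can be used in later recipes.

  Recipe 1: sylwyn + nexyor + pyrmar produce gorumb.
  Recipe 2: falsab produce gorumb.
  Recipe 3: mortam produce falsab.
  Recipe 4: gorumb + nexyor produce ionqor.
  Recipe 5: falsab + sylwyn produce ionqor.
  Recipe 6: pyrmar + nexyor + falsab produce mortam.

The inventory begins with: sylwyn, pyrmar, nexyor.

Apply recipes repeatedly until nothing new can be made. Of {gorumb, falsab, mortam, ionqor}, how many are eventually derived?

Using Recipe 1, sylwyn, nexyor, and pyrmar make gorumb.
Using Recipe 4, gorumb and nexyor make ionqor.
gorumb: reached.
falsab would need mortam (Recipe 3), but mortam is never obtained.
mortam would need pyrmar, nexyor, and falsab (Recipe 6), but falsab is never obtained.
ionqor: reached.
Reached: gorumb and ionqor — 2 of the 4.

2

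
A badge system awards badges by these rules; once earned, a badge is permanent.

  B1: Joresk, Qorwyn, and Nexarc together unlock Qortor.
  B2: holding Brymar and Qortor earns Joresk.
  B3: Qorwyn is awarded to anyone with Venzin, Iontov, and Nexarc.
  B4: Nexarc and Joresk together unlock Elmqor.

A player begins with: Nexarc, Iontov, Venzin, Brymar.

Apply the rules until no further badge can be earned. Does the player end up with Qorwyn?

With Venzin, Iontov, and Nexarc, Qorwyn is earned (B3).

Yes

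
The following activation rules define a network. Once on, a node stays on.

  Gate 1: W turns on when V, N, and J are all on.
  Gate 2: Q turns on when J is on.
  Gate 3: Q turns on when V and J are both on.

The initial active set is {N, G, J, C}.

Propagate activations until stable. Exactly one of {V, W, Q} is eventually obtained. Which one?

J is on, so Q turns on (Gate 2).
No rule produces V, and it is not given. W would need V, N, and J (Gate 1), but V never turns on.

Q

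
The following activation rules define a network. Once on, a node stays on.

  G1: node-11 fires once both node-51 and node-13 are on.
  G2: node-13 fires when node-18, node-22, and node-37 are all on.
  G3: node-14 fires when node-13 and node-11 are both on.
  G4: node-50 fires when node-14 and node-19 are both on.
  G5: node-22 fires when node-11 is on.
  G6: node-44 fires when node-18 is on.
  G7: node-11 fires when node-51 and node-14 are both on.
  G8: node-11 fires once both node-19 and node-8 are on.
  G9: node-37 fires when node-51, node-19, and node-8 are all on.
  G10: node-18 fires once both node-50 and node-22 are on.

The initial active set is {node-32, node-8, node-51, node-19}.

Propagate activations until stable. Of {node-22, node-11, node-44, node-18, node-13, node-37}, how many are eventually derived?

3

G9: node-51, node-19, and node-8 on → node-37 on.
G8: node-19 and node-8 on → node-11 on.
node-11 is on, so node-22 fires (G5).
node-22: reached.
node-11: reached.
node-44 would need node-18 (G6), but node-18 never turns on.
node-18 would need node-50 and node-22 (G10), but node-50 never turns on.
node-13 would need node-18, node-22, and node-37 (G2), but node-18 never turns on.
node-37: reached.
Reached: node-22, node-11, and node-37 — 3 of the 6.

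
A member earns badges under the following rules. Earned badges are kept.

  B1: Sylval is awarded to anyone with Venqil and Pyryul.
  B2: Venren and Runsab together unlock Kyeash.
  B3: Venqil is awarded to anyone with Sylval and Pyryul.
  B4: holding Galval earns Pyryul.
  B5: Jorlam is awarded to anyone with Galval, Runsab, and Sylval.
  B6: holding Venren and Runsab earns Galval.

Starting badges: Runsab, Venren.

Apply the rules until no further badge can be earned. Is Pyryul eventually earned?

With Venren and Runsab, Galval is earned (B6).
With Galval, Pyryul is earned (B4).

Yes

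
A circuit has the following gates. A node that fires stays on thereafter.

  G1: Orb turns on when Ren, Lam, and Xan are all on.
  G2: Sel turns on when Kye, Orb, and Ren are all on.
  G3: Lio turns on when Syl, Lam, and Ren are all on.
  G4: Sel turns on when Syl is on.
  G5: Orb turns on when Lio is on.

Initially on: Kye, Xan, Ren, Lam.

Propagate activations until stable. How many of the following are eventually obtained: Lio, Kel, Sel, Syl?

1

G1: Ren, Lam, and Xan on → Orb on.
Kye, Orb, and Ren are on, so Sel turns on (G2).
Lio would need Syl, Lam, and Ren (G3), but Syl never turns on.
No rule produces Kel, and it is not given.
Sel: reached.
No rule produces Syl, and it is not given.
Reached: Sel — 1 of the 4.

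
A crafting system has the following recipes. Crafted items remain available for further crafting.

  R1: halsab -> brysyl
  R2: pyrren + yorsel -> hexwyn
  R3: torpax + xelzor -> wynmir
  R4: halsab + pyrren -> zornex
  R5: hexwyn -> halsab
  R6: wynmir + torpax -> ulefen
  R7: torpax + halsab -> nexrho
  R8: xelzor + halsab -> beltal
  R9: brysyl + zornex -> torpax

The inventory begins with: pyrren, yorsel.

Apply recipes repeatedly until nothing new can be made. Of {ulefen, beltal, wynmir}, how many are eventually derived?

0

ulefen would need wynmir and torpax (R6), but wynmir is never obtained.
beltal would need xelzor and halsab (R8), but xelzor is never obtained.
wynmir would need torpax and xelzor (R3), but xelzor is never obtained.
None of the 3 are reached.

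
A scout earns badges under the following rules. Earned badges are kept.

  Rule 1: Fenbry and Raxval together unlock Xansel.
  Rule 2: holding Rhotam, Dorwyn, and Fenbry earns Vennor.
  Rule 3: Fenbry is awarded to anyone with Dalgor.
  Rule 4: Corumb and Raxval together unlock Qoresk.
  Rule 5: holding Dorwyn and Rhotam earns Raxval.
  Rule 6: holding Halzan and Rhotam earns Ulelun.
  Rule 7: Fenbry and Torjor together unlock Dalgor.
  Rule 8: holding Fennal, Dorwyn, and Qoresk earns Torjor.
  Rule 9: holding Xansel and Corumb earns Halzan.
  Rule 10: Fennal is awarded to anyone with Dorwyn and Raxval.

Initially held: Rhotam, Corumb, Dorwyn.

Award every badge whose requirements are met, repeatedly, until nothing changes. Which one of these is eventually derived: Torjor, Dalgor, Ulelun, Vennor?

Torjor

With Dorwyn and Rhotam, Raxval is earned (Rule 5).
With Corumb and Raxval, Qoresk is earned (Rule 4).
With Dorwyn and Raxval, Fennal is earned (Rule 10).
With Fennal, Dorwyn, and Qoresk, Torjor is earned (Rule 8).
Ulelun would need Halzan and Rhotam (Rule 6), but Halzan is never earned. Dalgor would need Fenbry and Torjor (Rule 7), but Fenbry is never earned. Vennor would need Rhotam, Dorwyn, and Fenbry (Rule 2), but Fenbry is never earned.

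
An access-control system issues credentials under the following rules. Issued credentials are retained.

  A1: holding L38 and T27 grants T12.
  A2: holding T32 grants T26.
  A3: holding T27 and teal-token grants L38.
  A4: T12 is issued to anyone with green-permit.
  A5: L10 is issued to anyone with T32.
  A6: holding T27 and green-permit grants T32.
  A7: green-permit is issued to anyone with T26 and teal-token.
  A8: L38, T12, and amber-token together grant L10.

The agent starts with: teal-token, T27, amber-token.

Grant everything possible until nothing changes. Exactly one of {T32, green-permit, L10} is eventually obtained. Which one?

L10

Holding T27 and teal-token grants L38 (A3).
Holding L38 and T27 grants T12 (A1).
Holding L38, T12, and amber-token grants L10 (A8).
green-permit would need T26 and teal-token (A7), but T26 is never granted. T32 would need T27 and green-permit (A6), but green-permit is never granted.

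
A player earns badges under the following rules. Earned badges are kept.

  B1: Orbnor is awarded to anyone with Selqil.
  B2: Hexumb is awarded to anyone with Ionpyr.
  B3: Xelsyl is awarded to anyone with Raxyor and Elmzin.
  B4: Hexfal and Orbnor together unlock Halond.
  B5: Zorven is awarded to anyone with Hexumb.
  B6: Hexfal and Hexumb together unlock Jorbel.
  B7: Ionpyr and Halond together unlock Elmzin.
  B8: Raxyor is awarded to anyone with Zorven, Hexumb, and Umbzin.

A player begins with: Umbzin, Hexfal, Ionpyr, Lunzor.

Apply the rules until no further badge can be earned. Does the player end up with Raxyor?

With Ionpyr, Hexumb is earned (B2).
With Hexumb, Zorven is earned (B5).
With Zorven, Hexumb, and Umbzin, Raxyor is earned (B8).

Yes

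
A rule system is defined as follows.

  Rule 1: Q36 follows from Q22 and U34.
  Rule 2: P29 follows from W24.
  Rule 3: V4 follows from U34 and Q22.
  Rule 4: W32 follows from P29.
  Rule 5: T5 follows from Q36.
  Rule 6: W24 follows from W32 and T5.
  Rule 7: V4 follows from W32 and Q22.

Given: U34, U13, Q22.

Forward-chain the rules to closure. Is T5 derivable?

Q22 and U34 hold, so Q36 follows (Rule 1).
From Q36, Rule 5 gives T5.

Yes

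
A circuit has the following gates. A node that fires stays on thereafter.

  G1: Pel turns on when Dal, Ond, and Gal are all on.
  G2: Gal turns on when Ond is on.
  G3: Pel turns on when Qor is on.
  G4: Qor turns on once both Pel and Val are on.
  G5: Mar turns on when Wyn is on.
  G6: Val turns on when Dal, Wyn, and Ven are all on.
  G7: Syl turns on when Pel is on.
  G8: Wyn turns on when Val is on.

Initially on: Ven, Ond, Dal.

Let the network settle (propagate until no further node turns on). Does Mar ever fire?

No

Mar would need Wyn (G5), but Wyn never turns on.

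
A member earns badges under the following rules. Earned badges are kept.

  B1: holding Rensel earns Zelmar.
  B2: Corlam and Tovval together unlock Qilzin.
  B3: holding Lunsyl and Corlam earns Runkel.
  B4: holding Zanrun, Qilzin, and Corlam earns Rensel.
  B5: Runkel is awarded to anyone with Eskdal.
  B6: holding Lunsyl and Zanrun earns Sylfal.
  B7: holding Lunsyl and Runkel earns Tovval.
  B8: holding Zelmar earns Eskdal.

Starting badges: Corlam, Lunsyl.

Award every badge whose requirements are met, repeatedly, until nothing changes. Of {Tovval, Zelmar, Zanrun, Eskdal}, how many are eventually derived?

With Lunsyl and Corlam, Runkel is earned (B3).
With Lunsyl and Runkel, Tovval is earned (B7).
Tovval: reached.
Zelmar would need Rensel (B1), but Rensel is never earned.
No rule produces Zanrun, and it is not given.
Eskdal would need Zelmar (B8), but Zelmar is never earned.
Reached: Tovval — 1 of the 4.

1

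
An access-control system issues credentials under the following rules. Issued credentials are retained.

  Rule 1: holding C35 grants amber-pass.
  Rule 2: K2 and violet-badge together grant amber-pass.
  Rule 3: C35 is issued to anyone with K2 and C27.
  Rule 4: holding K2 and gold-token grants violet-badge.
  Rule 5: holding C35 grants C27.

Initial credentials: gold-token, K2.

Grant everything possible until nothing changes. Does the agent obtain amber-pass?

Yes

Holding K2 and gold-token grants violet-badge (Rule 4).
Holding K2 and violet-badge grants amber-pass (Rule 2).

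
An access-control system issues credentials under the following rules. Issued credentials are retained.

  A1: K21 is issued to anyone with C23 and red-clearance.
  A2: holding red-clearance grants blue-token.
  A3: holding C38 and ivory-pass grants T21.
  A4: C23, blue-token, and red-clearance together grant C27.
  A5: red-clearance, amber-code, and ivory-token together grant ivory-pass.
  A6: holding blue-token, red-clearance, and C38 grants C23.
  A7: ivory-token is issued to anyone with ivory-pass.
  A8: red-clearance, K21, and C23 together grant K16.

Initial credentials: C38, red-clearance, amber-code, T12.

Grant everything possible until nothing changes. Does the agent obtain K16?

Yes

Holding red-clearance grants blue-token (A2).
Holding blue-token, red-clearance, and C38 grants C23 (A6).
Holding C23 and red-clearance grants K21 (A1).
Holding red-clearance, K21, and C23 grants K16 (A8).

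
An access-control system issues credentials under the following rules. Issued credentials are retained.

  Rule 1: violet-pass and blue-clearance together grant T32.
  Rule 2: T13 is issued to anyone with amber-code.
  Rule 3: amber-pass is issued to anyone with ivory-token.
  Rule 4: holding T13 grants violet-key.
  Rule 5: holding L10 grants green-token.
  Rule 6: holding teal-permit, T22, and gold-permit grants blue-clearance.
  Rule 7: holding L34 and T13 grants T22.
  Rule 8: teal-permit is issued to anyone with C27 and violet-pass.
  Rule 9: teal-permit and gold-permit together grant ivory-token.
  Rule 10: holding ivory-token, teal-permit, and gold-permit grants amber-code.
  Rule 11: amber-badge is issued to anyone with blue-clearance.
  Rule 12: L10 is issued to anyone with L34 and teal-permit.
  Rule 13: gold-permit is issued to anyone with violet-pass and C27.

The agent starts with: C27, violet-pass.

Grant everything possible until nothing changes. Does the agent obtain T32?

No

T32 would need violet-pass and blue-clearance (Rule 1), but blue-clearance is never granted.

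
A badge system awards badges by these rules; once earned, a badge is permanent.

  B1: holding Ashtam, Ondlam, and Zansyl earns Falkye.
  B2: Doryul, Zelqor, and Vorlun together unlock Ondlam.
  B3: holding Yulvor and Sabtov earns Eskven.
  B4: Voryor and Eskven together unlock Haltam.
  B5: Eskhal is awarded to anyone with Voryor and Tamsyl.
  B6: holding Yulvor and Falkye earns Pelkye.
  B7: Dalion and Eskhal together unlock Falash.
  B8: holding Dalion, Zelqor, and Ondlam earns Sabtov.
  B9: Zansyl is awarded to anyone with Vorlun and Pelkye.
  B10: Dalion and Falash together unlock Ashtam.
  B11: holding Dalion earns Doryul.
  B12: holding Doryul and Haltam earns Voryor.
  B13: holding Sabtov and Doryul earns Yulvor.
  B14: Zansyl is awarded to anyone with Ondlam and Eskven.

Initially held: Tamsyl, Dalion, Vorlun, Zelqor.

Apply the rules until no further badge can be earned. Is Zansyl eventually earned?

Yes

With Dalion, Doryul is earned (B11).
With Doryul, Zelqor, and Vorlun, Ondlam is earned (B2).
With Dalion, Zelqor, and Ondlam, Sabtov is earned (B8).
With Sabtov and Doryul, Yulvor is earned (B13).
With Yulvor and Sabtov, Eskven is earned (B3).
With Ondlam and Eskven, Zansyl is earned (B14).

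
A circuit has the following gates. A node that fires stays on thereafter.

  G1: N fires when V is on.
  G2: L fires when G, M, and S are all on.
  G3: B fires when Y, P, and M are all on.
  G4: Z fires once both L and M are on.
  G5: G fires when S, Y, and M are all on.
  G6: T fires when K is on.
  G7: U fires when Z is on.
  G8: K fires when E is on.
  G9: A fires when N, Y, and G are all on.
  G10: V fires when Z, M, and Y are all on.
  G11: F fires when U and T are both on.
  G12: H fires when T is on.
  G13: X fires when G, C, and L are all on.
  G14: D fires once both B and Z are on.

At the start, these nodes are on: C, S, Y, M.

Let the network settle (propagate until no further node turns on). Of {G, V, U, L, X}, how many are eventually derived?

S, Y, and M are on, so G fires (G5).
G, M, and S are on, so L fires (G2).
G13: G, C, and L on → X on.
L and M are on, so Z fires (G4).
G7: Z on → U on.
G10: Z, M, and Y on → V on.
G: reached.
V: reached.
U: reached.
L: reached.
X: reached.
All 5 are reached.

5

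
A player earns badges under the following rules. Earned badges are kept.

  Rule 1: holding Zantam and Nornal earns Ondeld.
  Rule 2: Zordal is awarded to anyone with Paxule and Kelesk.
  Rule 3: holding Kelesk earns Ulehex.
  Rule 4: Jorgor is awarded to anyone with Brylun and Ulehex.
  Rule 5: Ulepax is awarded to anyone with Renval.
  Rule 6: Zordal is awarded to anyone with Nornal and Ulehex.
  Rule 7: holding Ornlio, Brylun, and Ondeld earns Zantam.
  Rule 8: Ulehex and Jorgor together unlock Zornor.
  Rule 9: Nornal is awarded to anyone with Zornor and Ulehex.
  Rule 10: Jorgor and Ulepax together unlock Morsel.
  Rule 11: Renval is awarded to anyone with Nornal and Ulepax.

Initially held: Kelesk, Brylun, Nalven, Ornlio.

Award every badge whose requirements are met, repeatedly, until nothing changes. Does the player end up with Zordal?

Yes

With Kelesk, Ulehex is earned (Rule 3).
With Brylun and Ulehex, Jorgor is earned (Rule 4).
With Ulehex and Jorgor, Zornor is earned (Rule 8).
With Zornor and Ulehex, Nornal is earned (Rule 9).
With Nornal and Ulehex, Zordal is earned (Rule 6).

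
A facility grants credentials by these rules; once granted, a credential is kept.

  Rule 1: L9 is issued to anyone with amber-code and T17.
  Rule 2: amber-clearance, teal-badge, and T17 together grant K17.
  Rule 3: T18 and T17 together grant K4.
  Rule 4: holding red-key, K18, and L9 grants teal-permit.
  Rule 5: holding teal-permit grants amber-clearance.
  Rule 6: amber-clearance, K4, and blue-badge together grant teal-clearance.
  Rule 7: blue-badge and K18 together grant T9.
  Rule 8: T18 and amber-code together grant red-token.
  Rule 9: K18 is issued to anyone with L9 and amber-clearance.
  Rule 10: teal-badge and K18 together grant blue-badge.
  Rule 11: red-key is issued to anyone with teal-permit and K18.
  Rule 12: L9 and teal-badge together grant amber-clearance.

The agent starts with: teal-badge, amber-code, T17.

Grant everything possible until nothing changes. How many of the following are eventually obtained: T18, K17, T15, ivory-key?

1

Holding amber-code and T17 grants L9 (Rule 1).
Holding L9 and teal-badge grants amber-clearance (Rule 12).
Holding amber-clearance, teal-badge, and T17 grants K17 (Rule 2).
No rule produces T18, and it is not given.
K17: reached.
No rule produces T15, and it is not given.
No rule produces ivory-key, and it is not given.
Reached: K17 — 1 of the 4.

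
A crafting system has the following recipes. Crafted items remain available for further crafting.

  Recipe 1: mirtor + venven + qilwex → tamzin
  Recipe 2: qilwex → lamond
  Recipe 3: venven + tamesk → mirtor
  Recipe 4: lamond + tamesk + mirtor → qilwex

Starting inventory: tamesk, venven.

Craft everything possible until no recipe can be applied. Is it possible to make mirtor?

Yes

venven + tamesk → mirtor (Recipe 3).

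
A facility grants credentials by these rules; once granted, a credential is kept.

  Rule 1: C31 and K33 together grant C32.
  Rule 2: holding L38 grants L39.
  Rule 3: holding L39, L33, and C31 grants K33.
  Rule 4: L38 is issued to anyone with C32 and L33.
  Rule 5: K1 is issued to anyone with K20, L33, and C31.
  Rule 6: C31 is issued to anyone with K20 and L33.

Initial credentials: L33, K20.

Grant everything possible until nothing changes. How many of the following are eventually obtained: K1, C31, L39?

Holding K20 and L33 grants C31 (Rule 6).
Holding K20, L33, and C31 grants K1 (Rule 5).
K1: reached.
C31: reached.
L39 would need L38 (Rule 2), but L38 is never granted.
Reached: K1 and C31 — 2 of the 3.

2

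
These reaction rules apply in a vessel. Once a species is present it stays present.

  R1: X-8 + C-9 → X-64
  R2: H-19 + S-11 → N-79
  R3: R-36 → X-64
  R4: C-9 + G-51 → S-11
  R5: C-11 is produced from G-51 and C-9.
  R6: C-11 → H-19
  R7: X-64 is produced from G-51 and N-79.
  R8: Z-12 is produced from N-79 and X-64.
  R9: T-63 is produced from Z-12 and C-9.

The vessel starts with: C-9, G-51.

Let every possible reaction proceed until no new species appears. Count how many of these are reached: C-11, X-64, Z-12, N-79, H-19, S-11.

6

G-51 and C-9 present → C-11 forms (R5).
C-9 and G-51 present → S-11 forms (R4).
C-11 present → H-19 forms (R6).
H-19 and S-11 present → N-79 forms (R2).
G-51 and N-79 present → X-64 forms (R7).
N-79 and X-64 present → Z-12 forms (R8).
C-11: reached.
X-64: reached.
Z-12: reached.
N-79: reached.
H-19: reached.
S-11: reached.
All 6 are reached.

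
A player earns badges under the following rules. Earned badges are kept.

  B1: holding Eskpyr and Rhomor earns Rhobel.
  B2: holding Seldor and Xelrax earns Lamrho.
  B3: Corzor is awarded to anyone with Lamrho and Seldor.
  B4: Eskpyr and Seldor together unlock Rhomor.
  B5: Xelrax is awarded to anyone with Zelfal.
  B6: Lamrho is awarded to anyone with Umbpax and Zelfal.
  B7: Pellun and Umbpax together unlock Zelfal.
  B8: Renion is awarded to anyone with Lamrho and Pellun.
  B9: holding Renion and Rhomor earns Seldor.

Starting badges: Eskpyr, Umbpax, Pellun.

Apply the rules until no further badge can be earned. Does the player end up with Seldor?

No

Seldor would need Renion and Rhomor (B9), but Rhomor is never earned.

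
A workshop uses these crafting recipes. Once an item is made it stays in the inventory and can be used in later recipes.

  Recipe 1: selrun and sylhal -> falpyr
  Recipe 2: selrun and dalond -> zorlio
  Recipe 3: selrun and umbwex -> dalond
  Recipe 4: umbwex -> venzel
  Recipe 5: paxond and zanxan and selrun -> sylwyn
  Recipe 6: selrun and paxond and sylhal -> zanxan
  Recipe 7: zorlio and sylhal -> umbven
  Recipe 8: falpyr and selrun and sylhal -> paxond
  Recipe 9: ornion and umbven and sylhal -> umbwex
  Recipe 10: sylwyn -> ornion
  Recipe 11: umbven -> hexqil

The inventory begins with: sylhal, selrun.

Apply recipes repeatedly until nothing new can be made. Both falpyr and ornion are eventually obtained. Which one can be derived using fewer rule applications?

falpyr: selrun and sylhal -> falpyr (Recipe 1). [1 rule application]
ornion: Using Recipe 1, selrun and sylhal make falpyr. falpyr and selrun and sylhal -> paxond (Recipe 8). Using Recipe 6, selrun, paxond, and sylhal make zanxan. paxond and zanxan and selrun -> sylwyn (Recipe 5). Using Recipe 10, sylwyn makes ornion. [5 rule applications]
falpyr needs fewer.

falpyr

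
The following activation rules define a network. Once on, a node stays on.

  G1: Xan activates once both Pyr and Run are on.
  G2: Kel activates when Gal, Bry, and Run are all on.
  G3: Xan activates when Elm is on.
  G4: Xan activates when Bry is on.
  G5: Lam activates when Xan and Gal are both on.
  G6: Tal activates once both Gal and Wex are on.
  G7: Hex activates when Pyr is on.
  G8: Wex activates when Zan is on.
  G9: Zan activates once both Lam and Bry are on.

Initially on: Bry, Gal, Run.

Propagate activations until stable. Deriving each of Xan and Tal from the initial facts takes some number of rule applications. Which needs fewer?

Xan: Bry is on, so Xan activates (G4). [1 rule application]
Tal: Bry is on, so Xan activates (G4). Xan and Gal are on, so Lam activates (G5). G9: Lam and Bry on → Zan on. G8: Zan on → Wex on. Gal and Wex are on, so Tal activates (G6). [5 rule applications]
Xan needs fewer.

Xan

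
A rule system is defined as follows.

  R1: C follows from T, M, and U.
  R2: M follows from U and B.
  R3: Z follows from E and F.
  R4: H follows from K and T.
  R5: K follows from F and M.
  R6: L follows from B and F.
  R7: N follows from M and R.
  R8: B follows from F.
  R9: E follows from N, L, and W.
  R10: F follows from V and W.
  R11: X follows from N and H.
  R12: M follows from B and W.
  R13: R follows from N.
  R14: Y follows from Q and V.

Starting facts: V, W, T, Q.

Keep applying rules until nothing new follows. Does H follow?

V and W hold, so F follows (R10).
F holds, so B follows (R8).
B and W hold, so M follows (R12).
F and M hold, so K follows (R5).
K and T hold, so H follows (R4).

Yes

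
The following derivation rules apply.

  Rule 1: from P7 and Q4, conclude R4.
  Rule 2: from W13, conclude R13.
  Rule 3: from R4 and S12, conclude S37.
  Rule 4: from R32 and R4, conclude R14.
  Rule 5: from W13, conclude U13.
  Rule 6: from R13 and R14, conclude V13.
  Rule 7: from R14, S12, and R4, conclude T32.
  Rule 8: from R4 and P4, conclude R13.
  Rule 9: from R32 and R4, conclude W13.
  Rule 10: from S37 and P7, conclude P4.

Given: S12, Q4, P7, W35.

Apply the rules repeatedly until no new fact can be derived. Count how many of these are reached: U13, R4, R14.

1

P7 and Q4 hold, so R4 follows (Rule 1).
U13 would need W13 (Rule 5), but W13 is never established.
R4: reached.
R14 would need R32 and R4 (Rule 4), but R32 is never established.
Reached: R4 — 1 of the 3.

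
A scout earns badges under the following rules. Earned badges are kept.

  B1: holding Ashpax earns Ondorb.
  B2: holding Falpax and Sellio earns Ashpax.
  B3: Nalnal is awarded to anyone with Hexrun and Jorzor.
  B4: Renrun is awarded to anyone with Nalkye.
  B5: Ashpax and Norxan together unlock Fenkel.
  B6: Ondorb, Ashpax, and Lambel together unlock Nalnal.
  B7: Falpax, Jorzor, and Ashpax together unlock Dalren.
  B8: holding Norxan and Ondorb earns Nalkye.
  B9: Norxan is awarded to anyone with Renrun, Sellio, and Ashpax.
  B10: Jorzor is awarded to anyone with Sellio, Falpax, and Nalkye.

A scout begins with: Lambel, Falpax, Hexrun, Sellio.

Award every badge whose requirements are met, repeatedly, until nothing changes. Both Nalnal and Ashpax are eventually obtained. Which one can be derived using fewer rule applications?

Ashpax: With Falpax and Sellio, Ashpax is earned (B2). [1 rule application]
Nalnal: With Falpax and Sellio, Ashpax is earned (B2). With Ashpax, Ondorb is earned (B1). With Ondorb, Ashpax, and Lambel, Nalnal is earned (B6). [3 rule applications]
Ashpax needs fewer.

Ashpax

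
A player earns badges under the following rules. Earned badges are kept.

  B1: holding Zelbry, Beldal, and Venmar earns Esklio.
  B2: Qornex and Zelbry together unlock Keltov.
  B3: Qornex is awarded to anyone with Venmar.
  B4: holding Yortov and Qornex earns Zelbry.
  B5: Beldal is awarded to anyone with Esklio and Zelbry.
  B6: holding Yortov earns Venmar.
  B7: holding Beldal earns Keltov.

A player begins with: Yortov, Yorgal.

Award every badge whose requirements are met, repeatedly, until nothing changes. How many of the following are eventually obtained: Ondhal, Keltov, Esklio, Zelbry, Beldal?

2

With Yortov, Venmar is earned (B6).
With Venmar, Qornex is earned (B3).
With Yortov and Qornex, Zelbry is earned (B4).
With Qornex and Zelbry, Keltov is earned (B2).
No rule produces Ondhal, and it is not given.
Keltov: reached.
Esklio would need Zelbry, Beldal, and Venmar (B1), but Beldal is never earned.
Zelbry: reached.
Beldal would need Esklio and Zelbry (B5), but Esklio is never earned.
Reached: Keltov and Zelbry — 2 of the 5.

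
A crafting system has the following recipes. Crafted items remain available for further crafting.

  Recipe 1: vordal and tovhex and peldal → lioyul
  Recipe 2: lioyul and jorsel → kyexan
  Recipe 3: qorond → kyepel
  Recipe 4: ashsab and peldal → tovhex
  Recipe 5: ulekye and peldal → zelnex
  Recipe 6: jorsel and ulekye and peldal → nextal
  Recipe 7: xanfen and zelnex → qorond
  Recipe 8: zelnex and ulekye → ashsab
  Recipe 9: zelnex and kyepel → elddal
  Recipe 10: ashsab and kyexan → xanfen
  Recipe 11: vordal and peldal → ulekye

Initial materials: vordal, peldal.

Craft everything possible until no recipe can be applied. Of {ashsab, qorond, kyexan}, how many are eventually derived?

1

vordal and peldal → ulekye (Recipe 11).
Using Recipe 5, ulekye and peldal make zelnex.
zelnex and ulekye → ashsab (Recipe 8).
ashsab: reached.
qorond would need xanfen and zelnex (Recipe 7), but xanfen is never obtained.
kyexan would need lioyul and jorsel (Recipe 2), but jorsel is never obtained.
Reached: ashsab — 1 of the 3.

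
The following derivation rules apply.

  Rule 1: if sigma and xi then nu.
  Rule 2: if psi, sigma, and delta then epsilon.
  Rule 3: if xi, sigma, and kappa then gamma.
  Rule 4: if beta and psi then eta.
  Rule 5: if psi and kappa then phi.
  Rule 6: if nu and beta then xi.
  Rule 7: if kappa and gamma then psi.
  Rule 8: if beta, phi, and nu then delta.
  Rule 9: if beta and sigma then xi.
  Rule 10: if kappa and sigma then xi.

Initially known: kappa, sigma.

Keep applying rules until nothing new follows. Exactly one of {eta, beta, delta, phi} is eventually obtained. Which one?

kappa and sigma hold, so xi follows (Rule 10).
From xi, sigma, and kappa, Rule 3 gives gamma.
kappa and gamma hold, so psi follows (Rule 7).
psi and kappa hold, so phi follows (Rule 5).
eta would need beta and psi (Rule 4), but beta is never established. delta would need beta, phi, and nu (Rule 8), but beta is never established. No rule produces beta, and it is not given.

phi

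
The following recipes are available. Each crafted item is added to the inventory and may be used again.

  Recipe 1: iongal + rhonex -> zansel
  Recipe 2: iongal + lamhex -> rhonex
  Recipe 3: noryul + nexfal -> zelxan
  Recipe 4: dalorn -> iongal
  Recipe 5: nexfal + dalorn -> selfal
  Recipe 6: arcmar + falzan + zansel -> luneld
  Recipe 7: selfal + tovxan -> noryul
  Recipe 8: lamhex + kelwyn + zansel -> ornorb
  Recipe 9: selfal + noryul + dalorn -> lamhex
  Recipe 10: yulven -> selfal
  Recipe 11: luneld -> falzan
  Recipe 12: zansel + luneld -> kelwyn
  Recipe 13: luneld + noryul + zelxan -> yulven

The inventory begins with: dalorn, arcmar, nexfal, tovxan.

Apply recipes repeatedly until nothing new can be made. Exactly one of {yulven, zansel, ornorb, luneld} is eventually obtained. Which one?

zansel

Using Recipe 5, nexfal and dalorn make selfal.
dalorn -> iongal (Recipe 4).
selfal + tovxan -> noryul (Recipe 7).
Using Recipe 9, selfal, noryul, and dalorn make lamhex.
Using Recipe 2, iongal and lamhex make rhonex.
Using Recipe 1, iongal and rhonex make zansel.
ornorb would need lamhex, kelwyn, and zansel (Recipe 8), but kelwyn is never obtained. yulven would need luneld, noryul, and zelxan (Recipe 13), but luneld is never obtained. luneld would need arcmar, falzan, and zansel (Recipe 6), but falzan is never obtained.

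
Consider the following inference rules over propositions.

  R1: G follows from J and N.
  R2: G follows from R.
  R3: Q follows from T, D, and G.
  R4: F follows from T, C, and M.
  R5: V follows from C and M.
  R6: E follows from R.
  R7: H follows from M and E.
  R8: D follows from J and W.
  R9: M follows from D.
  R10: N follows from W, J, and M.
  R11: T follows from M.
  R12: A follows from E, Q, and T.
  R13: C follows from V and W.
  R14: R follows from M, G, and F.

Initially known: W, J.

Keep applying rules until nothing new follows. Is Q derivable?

J and W hold, so D follows (R8).
From D, R9 gives M.
M holds, so T follows (R11).
W, J, and M hold, so N follows (R10).
From J and N, R1 gives G.
T, D, and G hold, so Q follows (R3).

Yes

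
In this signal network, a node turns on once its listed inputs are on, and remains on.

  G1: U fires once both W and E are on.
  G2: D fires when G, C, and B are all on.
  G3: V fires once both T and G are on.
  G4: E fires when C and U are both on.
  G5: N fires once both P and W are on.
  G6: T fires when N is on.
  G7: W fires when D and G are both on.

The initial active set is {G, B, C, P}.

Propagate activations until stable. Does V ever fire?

Yes

G2: G, C, and B on → D on.
G7: D and G on → W on.
G5: P and W on → N on.
G6: N on → T on.
T and G are on, so V fires (G3).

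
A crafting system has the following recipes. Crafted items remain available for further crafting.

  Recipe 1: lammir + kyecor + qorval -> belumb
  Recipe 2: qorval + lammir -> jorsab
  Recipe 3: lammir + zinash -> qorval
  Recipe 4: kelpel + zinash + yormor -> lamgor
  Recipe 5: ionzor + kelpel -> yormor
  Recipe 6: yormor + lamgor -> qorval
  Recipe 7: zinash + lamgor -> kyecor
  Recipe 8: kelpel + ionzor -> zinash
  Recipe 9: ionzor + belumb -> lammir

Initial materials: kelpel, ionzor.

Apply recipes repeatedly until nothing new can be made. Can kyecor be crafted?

Yes

kelpel + ionzor -> zinash (Recipe 8).
Using Recipe 5, ionzor and kelpel make yormor.
kelpel + zinash + yormor -> lamgor (Recipe 4).
zinash + lamgor -> kyecor (Recipe 7).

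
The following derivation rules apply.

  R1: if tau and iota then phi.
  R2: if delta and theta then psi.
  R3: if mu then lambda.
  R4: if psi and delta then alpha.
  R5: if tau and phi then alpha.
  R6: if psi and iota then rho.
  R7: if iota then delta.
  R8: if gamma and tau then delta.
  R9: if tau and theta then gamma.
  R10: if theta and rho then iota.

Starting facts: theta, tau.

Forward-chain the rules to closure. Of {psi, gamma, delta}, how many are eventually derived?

3

tau and theta hold, so gamma follows (R9).
gamma and tau hold, so delta follows (R8).
From delta and theta, R2 gives psi.
psi: reached.
gamma: reached.
delta: reached.
All 3 are reached.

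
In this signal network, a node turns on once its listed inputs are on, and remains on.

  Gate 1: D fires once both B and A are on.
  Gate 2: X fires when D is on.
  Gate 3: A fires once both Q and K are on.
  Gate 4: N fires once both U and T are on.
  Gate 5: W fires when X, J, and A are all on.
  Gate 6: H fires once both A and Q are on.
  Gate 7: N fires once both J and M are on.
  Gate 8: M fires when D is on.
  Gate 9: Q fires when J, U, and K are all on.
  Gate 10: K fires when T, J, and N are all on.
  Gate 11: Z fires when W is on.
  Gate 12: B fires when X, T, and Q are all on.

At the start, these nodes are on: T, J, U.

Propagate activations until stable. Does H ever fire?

Yes

Gate 4: U and T on → N on.
T, J, and N are on, so K fires (Gate 10).
J, U, and K are on, so Q fires (Gate 9).
Gate 3: Q and K on → A on.
Gate 6: A and Q on → H on.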